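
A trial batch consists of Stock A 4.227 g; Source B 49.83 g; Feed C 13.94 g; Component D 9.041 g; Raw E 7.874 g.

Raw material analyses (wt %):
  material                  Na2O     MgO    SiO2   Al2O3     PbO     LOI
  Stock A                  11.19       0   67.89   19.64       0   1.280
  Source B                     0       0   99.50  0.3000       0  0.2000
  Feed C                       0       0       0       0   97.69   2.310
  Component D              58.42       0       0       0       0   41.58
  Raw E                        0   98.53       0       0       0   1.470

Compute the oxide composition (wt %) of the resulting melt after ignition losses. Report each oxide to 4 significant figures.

All internal work maintains full float precision from first step to last; values along the way appear, rounded to four significant figures, when written out; exactly one rounding goes into each reported value; the derived quantities are recomputed using the weight values on 80.56 g of glass at exact precision (yield, ignition loss, net glass mass, totals, five oxide percentages) as set out in the problem or answer text.
Mass of each oxide from the mix:
  Na2O: 4.227·0.1119 + 9.041·0.5842 = 5.755 g
  MgO: 7.874·0.9853 = 7.758 g
  SiO2: 4.227·0.6789 + 49.83·0.9950 = 52.45 g
  Al2O3: 4.227·0.1964 + 49.83·0.003000 = 0.9797 g
  PbO: 13.94·0.9769 = 13.62 g
LOI: 4.227·0.01280 + 49.83·0.002000 + 13.94·0.02310 + 9.041·0.4158 + 7.874·0.01470 = 4.351 g
batch − LOI leaves glass = 84.91 − 4.351 = 80.56 g (consistent with Σ oxide mass)
each wt % is 100 × oxide ÷ glass

Glass mass = 80.56 g (batch 84.91 − LOI 4.351).
Composition: Na2O 7.143%, MgO 9.630%, SiO2 65.11%, Al2O3 1.216%, PbO 16.90%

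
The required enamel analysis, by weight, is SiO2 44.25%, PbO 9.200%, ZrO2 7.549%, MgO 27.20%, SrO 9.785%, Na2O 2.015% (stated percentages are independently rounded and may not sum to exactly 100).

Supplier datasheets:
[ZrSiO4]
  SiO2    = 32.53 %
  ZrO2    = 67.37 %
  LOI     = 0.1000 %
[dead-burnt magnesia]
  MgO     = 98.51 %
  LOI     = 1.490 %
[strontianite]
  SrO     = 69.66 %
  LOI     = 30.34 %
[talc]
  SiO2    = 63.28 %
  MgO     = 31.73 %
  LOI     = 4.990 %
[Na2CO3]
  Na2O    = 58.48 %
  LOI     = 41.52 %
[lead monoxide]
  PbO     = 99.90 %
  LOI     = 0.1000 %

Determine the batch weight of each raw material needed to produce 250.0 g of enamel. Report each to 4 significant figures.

Batch per 250.0 g enamel:
  ZrSiO4: 28.01 g
  dead-burnt magnesia: 17.36 g
  strontianite: 35.12 g
  talc: 160.4 g
  Na2CO3: 8.614 g
  lead monoxide: 23.02 g
Total batch = 272.5 g; LOI loss = 22.55 g; yield = 91.73%

Intermediates are rounded to 4 significant figures when quoted — full float precision is kept through the solve; every reported figure is rounded once only. Derived quantities are recomputed from the weighed amounts per 250.0 g of glass at full precision (glass mass, yield, ignition loss, the totals, the six compositions), as written in the problem or the answer.
Target oxide masses per 250.0 g enamel:
  SiO2: 44.25% × 250.0 = 110.6 g
  PbO: 9.200% × 250.0 = 23.00 g
  ZrO2: 7.549% × 250.0 = 18.87 g
  MgO: 27.20% × 250.0 = 68.00 g
  SrO: 9.785% × 250.0 = 24.46 g
  Na2O: 2.015% × 250.0 = 5.038 g
Sums-versus-targets review given the weights on record, for the quoted basis mass (every target is met by its sum modulo rounding of the values):
  SiO2: 28.01·0.3253 + 160.4·0.6328 = 110.6 g (target 110.6 g)
  PbO: 23.02·0.9990 = 23.00 g (target 23.00 g)
  ZrO2: 28.01·0.6737 = 18.87 g (target 18.87 g)
  MgO: 17.36·0.9851 + 160.4·0.3173 = 68.00 g (target 68.00 g)
  SrO: 35.12·0.6966 = 24.46 g (target 24.46 g)
  Na2O: 8.614·0.5848 = 5.037 g (target 5.038 g)
Glass-mass bookkeeping: batch total minus LOI = 250.0 g (targets for the oxides total 250.0 g; stated basis 250.0 g — a pure rounding effect).
Batch grand total — Σ batch = 272.5 g; LOI loss = Σ batch·LOI = 22.55 g; as yield: glass ÷ batch → 91.73%.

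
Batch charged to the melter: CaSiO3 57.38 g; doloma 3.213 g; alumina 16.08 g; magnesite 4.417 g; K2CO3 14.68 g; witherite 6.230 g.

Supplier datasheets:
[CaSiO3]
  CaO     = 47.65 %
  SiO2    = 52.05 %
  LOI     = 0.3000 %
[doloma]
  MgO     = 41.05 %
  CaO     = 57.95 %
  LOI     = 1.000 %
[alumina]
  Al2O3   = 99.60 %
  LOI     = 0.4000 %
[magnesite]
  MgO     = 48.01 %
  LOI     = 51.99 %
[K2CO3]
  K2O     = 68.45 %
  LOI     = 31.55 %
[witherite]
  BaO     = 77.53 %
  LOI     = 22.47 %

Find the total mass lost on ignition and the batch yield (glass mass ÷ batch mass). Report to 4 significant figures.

LOI loss = 8.596 g; glass = 93.40 g; yield = 91.57%

Every computation carries full float precision in every operation — intermediates are printed, with 4-significant-digit rounding, at each printed step; exactly one rounding goes into every reported value; the derived quantities are re-derived from the weighed amounts at 93.40 g of glass at exact precision (the six compositions, glass mass, LOI, totals, yield), as written in the problem or answer text.
Per-material ignition loss:
  CaSiO3: 57.38 × 0.003000 = 0.1721 g
  doloma: 3.213 × 0.01000 = 0.03213 g
  alumina: 16.08 × 0.004000 = 0.06432 g
  magnesite: 4.417 × 0.5199 = 2.296 g
  K2CO3: 14.68 × 0.3155 = 4.632 g
  witherite: 6.230 × 0.2247 = 1.400 g
Total LOI = 8.596 g
Glass = batch − LOI = 102.0 − 8.596 = 93.40 g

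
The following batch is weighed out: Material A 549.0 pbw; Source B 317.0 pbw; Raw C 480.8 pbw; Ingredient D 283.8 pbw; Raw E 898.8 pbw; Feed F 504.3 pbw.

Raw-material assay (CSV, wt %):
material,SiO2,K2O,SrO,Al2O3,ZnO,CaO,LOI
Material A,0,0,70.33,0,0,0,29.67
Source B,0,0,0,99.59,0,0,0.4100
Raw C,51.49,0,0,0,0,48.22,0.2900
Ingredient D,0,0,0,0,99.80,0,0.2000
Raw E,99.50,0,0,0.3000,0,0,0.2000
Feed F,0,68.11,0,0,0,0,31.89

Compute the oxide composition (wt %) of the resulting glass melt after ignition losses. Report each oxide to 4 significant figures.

Every computation maintains exact precision all the way through. Rounding to 4 significant figures applies to every in-between result as shown. Every reported figure undergoes a single rounding. Derived quantities (the six compositions, LOI, glass mass, totals, the yield) are rebuilt starting from the weights at 2705 pbw of glass at full precision, exactly as printed in question or answer.
What the batch supplies per oxide:
  SiO2: 480.8·0.5149 + 898.8·0.9950 = 1142 pbw
  K2O: 504.3·0.6811 = 343.5 pbw
  SrO: 549.0·0.7033 = 386.1 pbw
  Al2O3: 317.0·0.9959 + 898.8·0.003000 = 318.4 pbw
  ZnO: 283.8·0.9980 = 283.2 pbw
  CaO: 480.8·0.4822 = 231.8 pbw
LOI: 549.0·0.2967 + 317.0·0.004100 + 480.8·0.002900 + 283.8·0.002000 + 898.8·0.002000 + 504.3·0.3189 = 328.8 pbw
Glass mass = batch − LOI = 3034 − 328.8 = 2705 pbw (the oxide masses sum to this)
percent by weight: oxide/glass ×100

Glass mass = 2705 pbw (batch 3034 − LOI 328.8).
Composition: SiO2 42.21%, K2O 12.70%, SrO 14.27%, Al2O3 11.77%, ZnO 10.47%, CaO 8.571%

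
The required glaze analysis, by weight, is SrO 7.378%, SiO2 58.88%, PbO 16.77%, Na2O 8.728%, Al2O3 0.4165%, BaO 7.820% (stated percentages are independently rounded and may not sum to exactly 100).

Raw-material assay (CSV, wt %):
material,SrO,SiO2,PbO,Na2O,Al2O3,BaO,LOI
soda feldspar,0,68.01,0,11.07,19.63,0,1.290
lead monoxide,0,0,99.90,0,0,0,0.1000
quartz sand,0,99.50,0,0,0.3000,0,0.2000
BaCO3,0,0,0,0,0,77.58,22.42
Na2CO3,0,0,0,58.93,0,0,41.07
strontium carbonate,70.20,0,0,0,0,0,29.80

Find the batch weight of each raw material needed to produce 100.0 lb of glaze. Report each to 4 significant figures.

The working math holds full precision in all steps — the intermediate values are printed (rounded to four significant digits) as written. Every reported result undergoes a single rounding. All derived quantities (the six compositions, LOI, glass mass, yield, the totals) are re-derived from the batch weights per 100.0 lb of glass in full precision as written in problem or answer.
Target oxide masses per 100.0 lb glaze:
  SrO: 7.378% × 100.0 = 7.378 lb
  SiO2: 58.88% × 100.0 = 58.88 lb
  PbO: 16.77% × 100.0 = 16.77 lb
  Na2O: 8.728% × 100.0 = 8.728 lb
  Al2O3: 0.4165% × 100.0 = 0.4165 lb
  BaO: 7.820% × 100.0 = 7.820 lb
Sums-versus-targets review using the reported weights, against the basis in use (sums match the target masses modulo rounding of the values):
  SrO: 10.51·0.7020 = 7.378 lb (target 7.378 lb)
  SiO2: 1.230·0.6801 + 58.33·0.9950 = 58.87 lb (target 58.88 lb)
  PbO: 16.79·0.9990 = 16.77 lb (target 16.77 lb)
  Na2O: 1.230·0.1107 + 14.58·0.5893 = 8.728 lb (target 8.728 lb)
  Al2O3: 1.230·0.1963 + 58.33·0.003000 = 0.4164 lb (target 0.4165 lb)
  BaO: 10.08·0.7758 = 7.820 lb (target 7.820 lb)
Glass-mass closure: batch total minus LOI = 99.99 lb (per-oxide target masses sum to 99.99 lb; with the basis standing at 100.0 lb — differing by rounding only).
Whole-batch sum: Σ batch = 111.5 lb; LOI removed, Σ of batch·LOI: 11.53 lb; yield, glass over the total, = 89.66%.

Batch per 100.0 lb glaze:
  soda feldspar: 1.230 lb
  lead monoxide: 16.79 lb
  quartz sand: 58.33 lb
  BaCO3: 10.08 lb
  Na2CO3: 14.58 lb
  strontium carbonate: 10.51 lb
Total batch = 111.5 lb; LOI loss = 11.53 lb; yield = 89.66%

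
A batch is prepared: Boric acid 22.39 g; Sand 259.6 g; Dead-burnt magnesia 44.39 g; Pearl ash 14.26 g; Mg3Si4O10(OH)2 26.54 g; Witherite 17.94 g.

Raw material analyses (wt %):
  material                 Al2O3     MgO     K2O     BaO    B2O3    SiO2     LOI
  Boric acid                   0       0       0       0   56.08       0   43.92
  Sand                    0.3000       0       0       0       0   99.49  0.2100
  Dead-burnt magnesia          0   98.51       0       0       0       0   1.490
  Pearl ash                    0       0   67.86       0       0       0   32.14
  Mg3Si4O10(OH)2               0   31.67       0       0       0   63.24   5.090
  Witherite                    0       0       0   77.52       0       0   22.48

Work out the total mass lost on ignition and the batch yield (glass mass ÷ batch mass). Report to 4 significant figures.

LOI loss = 21.01 g; glass = 364.1 g; yield = 94.55%

Values along the way are shown (rounded to 4 significant digits) across the worked steps. Each numeric step keeps full float precision at every stage; a single rounding produces each reported figure. All derived quantities (the totals, LOI, yield, glass mass, six oxide percentages) are carried from the batch weights on 364.1 g of glass in exact precision, as they appear in problem or answer.
Material-by-material LOI:
  Boric acid: 22.39 × 0.4392 = 9.834 g
  Sand: 259.6 × 0.002100 = 0.5452 g
  Dead-burnt magnesia: 44.39 × 0.01490 = 0.6614 g
  Pearl ash: 14.26 × 0.3214 = 4.583 g
  Mg3Si4O10(OH)2: 26.54 × 0.05090 = 1.351 g
  Witherite: 17.94 × 0.2248 = 4.033 g
Total LOI = 21.01 g
Glass = batch − LOI = 385.1 − 21.01 = 364.1 g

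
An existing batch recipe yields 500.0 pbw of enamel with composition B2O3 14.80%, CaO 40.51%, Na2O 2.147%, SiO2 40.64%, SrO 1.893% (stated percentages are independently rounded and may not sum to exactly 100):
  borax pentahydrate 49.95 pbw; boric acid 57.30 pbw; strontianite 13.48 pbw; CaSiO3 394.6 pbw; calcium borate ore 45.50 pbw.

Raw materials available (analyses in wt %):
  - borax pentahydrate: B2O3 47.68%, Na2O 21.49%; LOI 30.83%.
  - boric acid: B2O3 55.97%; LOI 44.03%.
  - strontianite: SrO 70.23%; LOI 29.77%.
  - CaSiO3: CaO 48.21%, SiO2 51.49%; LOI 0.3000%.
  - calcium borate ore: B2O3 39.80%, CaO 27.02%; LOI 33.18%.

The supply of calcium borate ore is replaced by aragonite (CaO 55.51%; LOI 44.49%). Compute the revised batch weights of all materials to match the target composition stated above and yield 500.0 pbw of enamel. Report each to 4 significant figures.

Revised batch per 500.0 pbw enamel:
  borax pentahydrate: 49.95 pbw
  boric acid: 89.66 pbw
  strontianite: 13.48 pbw
  CaSiO3: 394.6 pbw
  aragonite: 22.15 pbw
Total batch = 569.8 pbw; LOI loss = 69.93 pbw

The intermediate values are displayed (rounded to four significant figures) between the steps — full float precision is kept end to end; every reported value sees exactly one rounding; the derived quantities, including ignition loss, five oxide percentages, the totals, yield, glass mass, are re-derived from the weighed amounts for 500.0 pbw of glass in full float precision exactly as shown in the problem or answer text.
Oxide-by-oxide targets in 500.0 pbw enamel:
  B2O3: 14.80% × 500.0 = 74.00 pbw
  CaO: 40.51% × 500.0 = 202.6 pbw
  Na2O: 2.147% × 500.0 = 10.74 pbw
  SiO2: 40.64% × 500.0 = 203.2 pbw
  SrO: 1.893% × 500.0 = 9.465 pbw
Per-oxide balance check applying the batch weights above, at the basis given (summed amounts equal target values up to rounding of the answer):
  B2O3: 49.95·0.4768 + 89.66·0.5597 = 74.00 pbw (target 74.00 pbw)
  CaO: 394.6·0.4821 + 22.15·0.5551 = 202.5 pbw (target 202.6 pbw)
  Na2O: 49.95·0.2149 = 10.73 pbw (target 10.74 pbw)
  SiO2: 394.6·0.5149 = 203.2 pbw (target 203.2 pbw)
  SrO: 13.48·0.7023 = 9.467 pbw (target 9.465 pbw)
Mass balance on the glass: batch total minus LOI = 499.9 pbw (the targets, summed, come to 500.0 pbw; against the stated basis, 500.0 pbw — gaps are rounding artifacts).
Batch grand total — Σ batch = 569.8 pbw; loss to ignition Σ batch·LOI = 69.93 pbw; the yield ratio, glass ÷ batch: 87.73%.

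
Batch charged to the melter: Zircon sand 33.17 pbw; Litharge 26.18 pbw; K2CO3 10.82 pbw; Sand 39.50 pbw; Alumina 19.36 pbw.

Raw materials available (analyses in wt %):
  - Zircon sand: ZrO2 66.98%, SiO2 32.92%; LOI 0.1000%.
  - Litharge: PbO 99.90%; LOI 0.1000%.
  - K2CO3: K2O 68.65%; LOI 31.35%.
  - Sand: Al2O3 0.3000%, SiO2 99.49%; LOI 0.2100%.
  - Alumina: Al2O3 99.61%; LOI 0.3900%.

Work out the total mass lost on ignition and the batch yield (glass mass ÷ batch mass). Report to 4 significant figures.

LOI loss = 3.610 pbw; glass = 125.4 pbw; yield = 97.20%

All internal work runs at full float precision end to end; mid-chain values are shown, rounded to 4 significant figures, alongside each step; every reported result undergoes a single rounding. Derived quantities, which include the five compositions, yield, net glass mass, totals, ignition loss, are carried in full float precision, as written in the problem or answer text, using the weight values at 125.4 pbw of glass.
LOI of each material in turn:
  Zircon sand: 33.17 × 0.001000 = 0.03317 pbw
  Litharge: 26.18 × 0.001000 = 0.02618 pbw
  K2CO3: 10.82 × 0.3135 = 3.392 pbw
  Sand: 39.50 × 0.002100 = 0.08295 pbw
  Alumina: 19.36 × 0.003900 = 0.07550 pbw
Total LOI = 3.610 pbw
Glass = batch − LOI = 129.0 − 3.610 = 125.4 pbw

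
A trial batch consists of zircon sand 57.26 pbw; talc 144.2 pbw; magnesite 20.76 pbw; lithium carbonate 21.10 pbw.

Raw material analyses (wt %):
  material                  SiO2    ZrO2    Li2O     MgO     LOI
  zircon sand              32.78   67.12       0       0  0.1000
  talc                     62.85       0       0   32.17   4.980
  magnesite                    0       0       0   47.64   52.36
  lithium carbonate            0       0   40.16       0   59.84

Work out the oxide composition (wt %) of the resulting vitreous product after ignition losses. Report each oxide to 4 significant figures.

All arithmetic carries exact precision through every step; values along the way appear with 4-significant-digit rounding on the page — every reported number is rounded only once; the derived quantities (four oxide percentages, glass mass, LOI, the totals, the yield) are recomputed in full precision using the weight values at 212.6 pbw of glass, exactly as shown in question or answer.
What the batch supplies per oxide:
  SiO2: 57.26·0.3278 + 144.2·0.6285 = 109.4 pbw
  ZrO2: 57.26·0.6712 = 38.43 pbw
  Li2O: 21.10·0.4016 = 8.474 pbw
  MgO: 144.2·0.3217 + 20.76·0.4764 = 56.28 pbw
LOI: 57.26·0.001000 + 144.2·0.04980 + 20.76·0.5236 + 21.10·0.5984 = 30.73 pbw
batch − LOI leaves glass = 243.3 − 30.73 = 212.6 pbw (matching Σ of the oxides)
each oxide over glass, ×100, is wt %

Glass mass = 212.6 pbw (batch 243.3 − LOI 30.73).
Composition: SiO2 51.46%, ZrO2 18.08%, Li2O 3.986%, MgO 26.47%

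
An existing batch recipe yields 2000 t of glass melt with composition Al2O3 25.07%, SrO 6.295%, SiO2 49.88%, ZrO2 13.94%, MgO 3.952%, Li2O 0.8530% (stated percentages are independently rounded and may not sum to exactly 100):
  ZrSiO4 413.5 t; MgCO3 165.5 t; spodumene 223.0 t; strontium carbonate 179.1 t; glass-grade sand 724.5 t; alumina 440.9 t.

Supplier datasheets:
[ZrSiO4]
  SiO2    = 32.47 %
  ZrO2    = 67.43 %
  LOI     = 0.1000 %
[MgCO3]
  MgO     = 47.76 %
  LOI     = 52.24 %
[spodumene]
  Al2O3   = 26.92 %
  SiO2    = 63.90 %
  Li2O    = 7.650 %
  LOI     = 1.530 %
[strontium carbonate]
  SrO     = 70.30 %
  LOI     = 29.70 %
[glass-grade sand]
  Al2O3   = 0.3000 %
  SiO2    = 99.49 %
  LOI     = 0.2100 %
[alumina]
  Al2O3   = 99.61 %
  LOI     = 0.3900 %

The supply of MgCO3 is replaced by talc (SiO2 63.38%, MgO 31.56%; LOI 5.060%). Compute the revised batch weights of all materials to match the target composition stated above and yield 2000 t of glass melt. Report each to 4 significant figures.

Mid-chain values are shown with 4-significant-digit rounding between the steps — all internal work maintains exact precision end to end; exactly one rounding goes into each reported figure; the derived quantities, including the totals, yield, the six compositions, net glass mass, ignition loss, are computed starting from the weights per 2000 t of glass in exact precision, exactly as printed in question or answer.
Target masses of each oxide per 2000 t glass melt:
  Al2O3: 25.07% × 2000 = 501.4 t
  SrO: 6.295% × 2000 = 125.9 t
  SiO2: 49.88% × 2000 = 997.6 t
  ZrO2: 13.94% × 2000 = 278.8 t
  MgO: 3.952% × 2000 = 79.04 t
  Li2O: 0.8530% × 2000 = 17.06 t
Balance tally, oxide-wise, with the batch weights as given, against the basis in use (oxide sums agree with the targets inside rounding margins):
  Al2O3: 223.0·0.2692 + 565.0·0.003000 + 441.4·0.9961 = 501.4 t (target 501.4 t)
  SrO: 179.1·0.7030 = 125.9 t (target 125.9 t)
  SiO2: 413.5·0.3247 + 250.4·0.6338 + 223.0·0.6390 + 565.0·0.9949 = 997.6 t (target 997.6 t)
  ZrO2: 413.5·0.6743 = 278.8 t (target 278.8 t)
  MgO: 250.4·0.3156 = 79.03 t (target 79.04 t)
  Li2O: 223.0·0.07650 = 17.06 t (target 17.06 t)
The glass-mass cross-check: Σ batch − LOI loss = 2000 t (summing oxide targets gives 2000 t; versus the stated basis of 2000 t — gaps are rounding artifacts).
Summing the batch: Σ batch = 2072 t; ignition loss, Σ(batch × LOI) = 72.60 t; yield, glass over the total, = 96.50%.

Revised batch per 2000 t glass melt:
  ZrSiO4: 413.5 t
  talc: 250.4 t
  spodumene: 223.0 t
  strontium carbonate: 179.1 t
  glass-grade sand: 565.0 t
  alumina: 441.4 t
Total batch = 2072 t; LOI loss = 72.60 t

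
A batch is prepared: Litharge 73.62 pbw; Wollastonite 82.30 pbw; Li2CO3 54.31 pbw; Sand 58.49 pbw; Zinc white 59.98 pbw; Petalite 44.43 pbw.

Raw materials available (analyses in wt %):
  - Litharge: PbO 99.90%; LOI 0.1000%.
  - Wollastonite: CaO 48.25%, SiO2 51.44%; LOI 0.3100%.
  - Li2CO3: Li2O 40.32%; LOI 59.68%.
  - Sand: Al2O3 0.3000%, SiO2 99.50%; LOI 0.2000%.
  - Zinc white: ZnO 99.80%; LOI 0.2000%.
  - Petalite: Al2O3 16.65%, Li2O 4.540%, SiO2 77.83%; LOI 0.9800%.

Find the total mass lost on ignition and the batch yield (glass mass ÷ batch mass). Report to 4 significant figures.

LOI loss = 33.41 pbw; glass = 339.7 pbw; yield = 91.05%

Values along the way appear rounded to 4 significant digits in the working — all arithmetic keeps full precision throughout. Every reported result is rounded only once; all derived quantities (yield, net glass mass, totals, the six compositions, ignition loss) are rebuilt using the weight values at 339.7 pbw of glass in full precision, as quoted within problem or answer.
Each material's LOI contribution:
  Litharge: 73.62 × 0.001000 = 0.07362 pbw
  Wollastonite: 82.30 × 0.003100 = 0.2551 pbw
  Li2CO3: 54.31 × 0.5968 = 32.41 pbw
  Sand: 58.49 × 0.002000 = 0.1170 pbw
  Zinc white: 59.98 × 0.002000 = 0.1200 pbw
  Petalite: 44.43 × 0.009800 = 0.4354 pbw
Total LOI = 33.41 pbw
Glass = batch − LOI = 373.1 − 33.41 = 339.7 pbw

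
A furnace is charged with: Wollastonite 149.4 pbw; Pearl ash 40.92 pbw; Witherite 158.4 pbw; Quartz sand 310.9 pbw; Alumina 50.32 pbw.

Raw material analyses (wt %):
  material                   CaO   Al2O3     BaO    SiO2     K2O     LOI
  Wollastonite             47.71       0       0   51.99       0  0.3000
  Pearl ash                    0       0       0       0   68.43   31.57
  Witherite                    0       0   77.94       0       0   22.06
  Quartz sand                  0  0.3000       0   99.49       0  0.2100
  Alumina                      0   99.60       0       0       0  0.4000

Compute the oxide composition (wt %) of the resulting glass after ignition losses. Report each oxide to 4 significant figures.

Values along the way appear with 4-significant-figure rounding on the page — all internal work runs at full precision in every operation — each reported value is rounded only once. All derived quantities (five oxide percentages, the yield, totals, glass mass, LOI) are carried from the weighed amounts on 660.8 pbw of glass at exact precision as set out in the problem or answer text.
Mass of each oxide from the mix:
  CaO: 149.4·0.4771 = 71.28 pbw
  Al2O3: 310.9·0.003000 + 50.32·0.9960 = 51.05 pbw
  BaO: 158.4·0.7794 = 123.5 pbw
  SiO2: 149.4·0.5199 + 310.9·0.9949 = 387.0 pbw
  K2O: 40.92·0.6843 = 28.00 pbw
LOI: 149.4·0.003000 + 40.92·0.3157 + 158.4·0.2206 + 310.9·0.002100 + 50.32·0.004000 = 49.16 pbw
Resulting glass, batch − LOI: 709.9 − 49.16 = 660.8 pbw (the oxide masses sum to this)
wt % = oxide mass / glass mass × 100

Glass mass = 660.8 pbw (batch 709.9 − LOI 49.16).
Composition: CaO 10.79%, Al2O3 7.726%, BaO 18.68%, SiO2 58.57%, K2O 4.238%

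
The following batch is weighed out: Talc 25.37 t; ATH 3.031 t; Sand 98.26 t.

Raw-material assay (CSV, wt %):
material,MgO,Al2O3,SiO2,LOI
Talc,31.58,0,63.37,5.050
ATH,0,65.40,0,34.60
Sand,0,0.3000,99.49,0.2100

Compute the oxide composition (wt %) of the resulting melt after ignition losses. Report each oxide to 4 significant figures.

The intermediate values appear, rounded to 4 significant figures, across the worked steps; each numeric step holds full float precision end to end — every reported value is rounded only once. The derived quantities, including the three compositions, LOI, the yield, glass mass, totals, are carried from the weighed amounts at 124.1 t of glass in full precision, as they appear in problem or answer.
Per-oxide mass from batch:
  MgO: 25.37·0.3158 = 8.012 t
  Al2O3: 3.031·0.6540 + 98.26·0.003000 = 2.277 t
  SiO2: 25.37·0.6337 + 98.26·0.9949 = 113.8 t
LOI: 25.37·0.05050 + 3.031·0.3460 + 98.26·0.002100 = 2.536 t
Glass mass = batch − LOI = 126.7 − 2.536 = 124.1 t (consistent with Σ oxide mass)
oxide / glass × 100 gives the wt %

Glass mass = 124.1 t (batch 126.7 − LOI 2.536).
Composition: MgO 6.455%, Al2O3 1.834%, SiO2 91.71%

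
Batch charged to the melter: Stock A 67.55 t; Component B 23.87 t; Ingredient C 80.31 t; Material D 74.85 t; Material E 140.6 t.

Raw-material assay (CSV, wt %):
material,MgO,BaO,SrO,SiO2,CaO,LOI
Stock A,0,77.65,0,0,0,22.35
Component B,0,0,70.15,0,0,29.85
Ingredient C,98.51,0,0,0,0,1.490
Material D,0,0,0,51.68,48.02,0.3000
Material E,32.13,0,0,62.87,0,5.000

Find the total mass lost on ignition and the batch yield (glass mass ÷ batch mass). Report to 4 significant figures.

In-progress results are printed rounded off to 4 significant figures across the worked steps. The working math carries exact precision in all steps; exactly one rounding goes into each reported result — derived quantities (yield, net glass mass, ignition loss, the totals, five oxide percentages) are recomputed in full precision from the weighed amounts on 356.5 t of glass exactly as shown in either problem or answer.
LOI of each material in turn:
  Stock A: 67.55 × 0.2235 = 15.10 t
  Component B: 23.87 × 0.2985 = 7.125 t
  Ingredient C: 80.31 × 0.01490 = 1.197 t
  Material D: 74.85 × 0.003000 = 0.2245 t
  Material E: 140.6 × 0.05000 = 7.030 t
Total LOI = 30.67 t
Glass = batch − LOI = 387.2 − 30.67 = 356.5 t

LOI loss = 30.67 t; glass = 356.5 t; yield = 92.08%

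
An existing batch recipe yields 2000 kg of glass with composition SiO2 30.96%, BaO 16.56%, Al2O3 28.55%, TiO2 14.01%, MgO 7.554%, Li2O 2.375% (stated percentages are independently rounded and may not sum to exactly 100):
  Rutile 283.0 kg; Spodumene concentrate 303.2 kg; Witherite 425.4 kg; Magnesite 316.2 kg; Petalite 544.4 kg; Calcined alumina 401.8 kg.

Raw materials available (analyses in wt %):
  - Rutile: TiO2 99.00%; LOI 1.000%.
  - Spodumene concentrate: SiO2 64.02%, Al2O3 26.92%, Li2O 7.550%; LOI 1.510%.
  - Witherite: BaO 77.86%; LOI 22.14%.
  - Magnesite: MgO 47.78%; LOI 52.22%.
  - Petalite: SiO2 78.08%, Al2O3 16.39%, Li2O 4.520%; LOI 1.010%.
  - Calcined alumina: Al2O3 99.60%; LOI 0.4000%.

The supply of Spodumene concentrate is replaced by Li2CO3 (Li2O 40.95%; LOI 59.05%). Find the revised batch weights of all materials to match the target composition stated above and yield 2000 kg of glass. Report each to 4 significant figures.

Revised batch per 2000 kg glass:
  Rutile: 283.0 kg
  Li2CO3: 28.46 kg
  Witherite: 425.4 kg
  Magnesite: 316.2 kg
  Petalite: 793.0 kg
  Calcined alumina: 442.8 kg
Total batch = 2289 kg; LOI loss = 288.7 kg

Rounding to 4 significant digits extends to each mid-chain value as printed. Every computation carries full float precision in every operation; each reported figure carries a single rounding — the derived quantities (the yield, LOI, the six compositions, the totals, net glass mass) are recomputed starting from the weights per 2000 kg of glass at full float precision, as quoted within the question or the answer.
Oxide mass targets, per 2000 kg glass:
  SiO2: 30.96% × 2000 = 619.2 kg
  BaO: 16.56% × 2000 = 331.2 kg
  Al2O3: 28.55% × 2000 = 571.0 kg
  TiO2: 14.01% × 2000 = 280.2 kg
  MgO: 7.554% × 2000 = 151.1 kg
  Li2O: 2.375% × 2000 = 47.50 kg
Per-oxide balance check working from each reported weight, versus the basis set out (oxide sums agree with the targets inside rounding margins):
  SiO2: 793.0·0.7808 = 619.2 kg (target 619.2 kg)
  BaO: 425.4·0.7786 = 331.2 kg (target 331.2 kg)
  Al2O3: 793.0·0.1639 + 442.8·0.9960 = 571.0 kg (target 571.0 kg)
  TiO2: 283.0·0.9900 = 280.2 kg (target 280.2 kg)
  MgO: 316.2·0.4778 = 151.1 kg (target 151.1 kg)
  Li2O: 28.46·0.4095 + 793.0·0.04520 = 47.50 kg (target 47.50 kg)
Consistency of the glass mass: net batch after ignition = 2000 kg (targets for the oxides total 2000 kg; basis as stated: 2000 kg — deltas are rounding alone).
Adding the batch up: Σ batch = 2289 kg; Σ batch·LOI gives LOI loss = 288.7 kg; yield, glass over the total, = 87.39%.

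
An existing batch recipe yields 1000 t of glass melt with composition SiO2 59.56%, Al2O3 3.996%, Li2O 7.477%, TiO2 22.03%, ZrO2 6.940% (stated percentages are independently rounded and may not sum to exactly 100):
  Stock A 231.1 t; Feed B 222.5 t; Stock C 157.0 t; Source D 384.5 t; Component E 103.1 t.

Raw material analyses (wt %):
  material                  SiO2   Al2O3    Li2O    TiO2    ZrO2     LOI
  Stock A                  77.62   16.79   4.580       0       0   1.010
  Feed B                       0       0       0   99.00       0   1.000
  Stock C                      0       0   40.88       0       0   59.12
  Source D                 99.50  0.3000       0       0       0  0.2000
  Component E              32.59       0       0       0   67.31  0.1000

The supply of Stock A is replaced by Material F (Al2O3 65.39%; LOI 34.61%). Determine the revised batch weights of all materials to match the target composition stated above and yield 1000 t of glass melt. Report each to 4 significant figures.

All arithmetic keeps exact precision all the way through. Working values are printed, with 4-significant-digit rounding, at each printed step — exactly one rounding goes into every reported result — derived quantities (the five compositions, the yield, ignition loss, net glass mass, the totals) are re-derived from the batch weights for 1000 t of glass in full precision as quoted within either problem or answer.
Oxide mass targets, per 1000 t glass melt:
  SiO2: 59.56% × 1000 = 595.6 t
  Al2O3: 3.996% × 1000 = 39.96 t
  Li2O: 7.477% × 1000 = 74.77 t
  TiO2: 22.03% × 1000 = 220.3 t
  ZrO2: 6.940% × 1000 = 69.40 t
Per-oxide balance check with the batch weights as given, against the basis in use (sums match the target masses up to rounding of the answer):
  SiO2: 564.8·0.9950 + 103.1·0.3259 = 595.6 t (target 595.6 t)
  Al2O3: 58.52·0.6539 + 564.8·0.003000 = 39.96 t (target 39.96 t)
  Li2O: 182.9·0.4088 = 74.77 t (target 74.77 t)
  TiO2: 222.5·0.9900 = 220.3 t (target 220.3 t)
  ZrO2: 103.1·0.6731 = 69.40 t (target 69.40 t)
Glass mass check: net batch after ignition = 1000 t (the targets, summed, come to 1000 t; the stated basis being 1000 t — gaps are rounding artifacts).
Total batch = Σ batch = 1132 t; loss to ignition Σ batch·LOI = 131.8 t; as yield: glass ÷ batch → 88.35%.

Revised batch per 1000 t glass melt:
  Material F: 58.52 t
  Feed B: 222.5 t
  Stock C: 182.9 t
  Source D: 564.8 t
  Component E: 103.1 t
Total batch = 1132 t; LOI loss = 131.8 t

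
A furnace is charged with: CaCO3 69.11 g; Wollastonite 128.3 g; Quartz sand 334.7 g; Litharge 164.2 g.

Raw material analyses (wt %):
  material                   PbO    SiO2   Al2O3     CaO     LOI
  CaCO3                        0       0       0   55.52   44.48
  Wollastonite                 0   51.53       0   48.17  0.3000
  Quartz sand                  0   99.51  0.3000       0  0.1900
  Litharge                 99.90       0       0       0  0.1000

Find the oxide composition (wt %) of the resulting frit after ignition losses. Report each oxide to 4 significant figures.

All internal work keeps full float precision through every step; values along the way are shown (rounded to four significant digits) on the page. Exactly one rounding is applied to each reported number. The derived quantities, including the yield, net glass mass, LOI, the totals, the four compositions, are computed from the weighed amounts for 664.4 g of glass in exact precision exactly as shown in problem or answer.
Per-oxide mass from batch:
  PbO: 164.2·0.9990 = 164.0 g
  SiO2: 128.3·0.5153 + 334.7·0.9951 = 399.2 g
  Al2O3: 334.7·0.003000 = 1.004 g
  CaO: 69.11·0.5552 + 128.3·0.4817 = 100.2 g
LOI: 69.11·0.4448 + 128.3·0.003000 + 334.7·0.001900 + 164.2·0.001000 = 31.93 g
batch − LOI leaves glass = 696.3 − 31.93 = 664.4 g (= the summed oxide contributions)
wt % = oxide mass / glass mass × 100

Glass mass = 664.4 g (batch 696.3 − LOI 31.93).
Composition: PbO 24.69%, SiO2 60.08%, Al2O3 0.1511%, CaO 15.08%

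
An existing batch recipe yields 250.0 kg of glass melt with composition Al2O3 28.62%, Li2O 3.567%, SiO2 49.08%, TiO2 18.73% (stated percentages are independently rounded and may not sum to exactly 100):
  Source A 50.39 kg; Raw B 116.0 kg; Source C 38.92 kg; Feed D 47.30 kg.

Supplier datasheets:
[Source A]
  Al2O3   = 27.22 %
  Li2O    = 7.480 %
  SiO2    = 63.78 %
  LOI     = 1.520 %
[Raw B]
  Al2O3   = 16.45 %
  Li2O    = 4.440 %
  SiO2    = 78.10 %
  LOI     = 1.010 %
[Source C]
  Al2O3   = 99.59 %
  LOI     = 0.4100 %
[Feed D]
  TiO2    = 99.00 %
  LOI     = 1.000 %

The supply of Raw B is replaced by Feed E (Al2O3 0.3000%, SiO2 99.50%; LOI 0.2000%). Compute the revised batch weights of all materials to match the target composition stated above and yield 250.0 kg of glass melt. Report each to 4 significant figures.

All arithmetic holds full float precision in all steps; in-progress results appear rounded to 4 significant digits. Every reported number sees exactly one rounding; derived quantities are re-derived using the weight values per 250.0 kg of glass in exact precision (glass mass, yield, the totals, LOI, the four compositions) as written in the question or the answer.
The oxide mass targets at 250.0 kg glass melt:
  Al2O3: 28.62% × 250.0 = 71.55 kg
  Li2O: 3.567% × 250.0 = 8.918 kg
  SiO2: 49.08% × 250.0 = 122.7 kg
  TiO2: 18.73% × 250.0 = 46.82 kg
A balance pass over the oxides, per the reported batch figures, per the basis as stated (sum by sum, the targets are met modulo rounding of the values):
  Al2O3: 119.2·0.2722 + 46.90·0.003000 + 39.12·0.9959 = 71.55 kg (target 71.55 kg)
  Li2O: 119.2·0.07480 = 8.916 kg (target 8.918 kg)
  SiO2: 119.2·0.6378 + 46.90·0.9950 = 122.7 kg (target 122.7 kg)
  TiO2: 47.30·0.9900 = 46.83 kg (target 46.82 kg)
Glass mass check: the batch minus its LOI: 250.0 kg (summing oxide targets gives 250.0 kg; against the stated basis, 250.0 kg — any gap is answer rounding).
Summing the batch: Σ batch = 252.5 kg; ignition loss, Σ(batch × LOI) = 2.539 kg; glass ÷ batch gives a yield of 98.99%.

Revised batch per 250.0 kg glass melt:
  Source A: 119.2 kg
  Feed E: 46.90 kg
  Source C: 39.12 kg
  Feed D: 47.30 kg
Total batch = 252.5 kg; LOI loss = 2.539 kg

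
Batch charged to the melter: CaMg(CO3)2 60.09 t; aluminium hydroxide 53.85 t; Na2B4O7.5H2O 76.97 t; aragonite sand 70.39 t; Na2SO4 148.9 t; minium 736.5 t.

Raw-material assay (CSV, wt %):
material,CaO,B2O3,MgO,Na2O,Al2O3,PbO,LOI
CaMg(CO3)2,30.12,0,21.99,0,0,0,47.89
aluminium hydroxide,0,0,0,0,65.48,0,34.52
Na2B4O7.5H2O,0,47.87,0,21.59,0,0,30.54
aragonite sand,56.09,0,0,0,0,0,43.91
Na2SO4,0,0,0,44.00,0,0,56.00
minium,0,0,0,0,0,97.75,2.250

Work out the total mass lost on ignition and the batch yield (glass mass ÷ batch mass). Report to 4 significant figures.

The whole derivation runs at full precision in all steps — values along the way are shown (rounded to 4 significant digits) as written. Every reported value sees exactly one rounding. All derived quantities are rebuilt from the weighed amounts for 945.0 t of glass at full float precision (the yield, totals, the six compositions, net glass mass, ignition loss), exactly as shown in the problem or answer text.
LOI of each material in turn:
  CaMg(CO3)2: 60.09 × 0.4789 = 28.78 t
  aluminium hydroxide: 53.85 × 0.3452 = 18.59 t
  Na2B4O7.5H2O: 76.97 × 0.3054 = 23.51 t
  aragonite sand: 70.39 × 0.4391 = 30.91 t
  Na2SO4: 148.9 × 0.5600 = 83.38 t
  minium: 736.5 × 0.02250 = 16.57 t
Total LOI = 201.7 t
Glass = batch − LOI = 1147 − 201.7 = 945.0 t

LOI loss = 201.7 t; glass = 945.0 t; yield = 82.41%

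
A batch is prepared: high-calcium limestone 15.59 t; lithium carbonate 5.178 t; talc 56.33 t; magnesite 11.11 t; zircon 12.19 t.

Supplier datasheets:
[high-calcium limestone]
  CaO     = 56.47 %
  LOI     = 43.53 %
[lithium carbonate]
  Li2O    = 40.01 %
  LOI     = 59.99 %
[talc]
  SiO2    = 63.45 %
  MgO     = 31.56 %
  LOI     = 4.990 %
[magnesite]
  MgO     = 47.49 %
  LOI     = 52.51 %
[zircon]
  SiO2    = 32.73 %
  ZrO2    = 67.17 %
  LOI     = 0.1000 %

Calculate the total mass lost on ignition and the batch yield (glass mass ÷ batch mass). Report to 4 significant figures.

In-progress results are printed rounded to four significant figures in the working. The working math holds full precision at every stage; each reported number takes just one rounding — all derived quantities are re-derived starting from the weights at 81.85 t of glass at full precision (yield, LOI, net glass mass, five oxide percentages, totals) as set out in the problem or the answer.
Each material's LOI contribution:
  high-calcium limestone: 15.59 × 0.4353 = 6.786 t
  lithium carbonate: 5.178 × 0.5999 = 3.106 t
  talc: 56.33 × 0.04990 = 2.811 t
  magnesite: 11.11 × 0.5251 = 5.834 t
  zircon: 12.19 × 0.001000 = 0.01219 t
Total LOI = 18.55 t
Glass = batch − LOI = 100.4 − 18.55 = 81.85 t

LOI loss = 18.55 t; glass = 81.85 t; yield = 81.52%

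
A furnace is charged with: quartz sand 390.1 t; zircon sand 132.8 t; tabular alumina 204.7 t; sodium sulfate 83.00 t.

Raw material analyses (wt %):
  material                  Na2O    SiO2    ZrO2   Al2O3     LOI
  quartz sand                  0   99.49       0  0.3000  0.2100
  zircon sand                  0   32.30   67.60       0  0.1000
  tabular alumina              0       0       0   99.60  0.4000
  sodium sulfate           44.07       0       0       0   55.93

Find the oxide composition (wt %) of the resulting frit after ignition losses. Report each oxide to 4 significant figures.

Glass mass = 762.4 t (batch 810.6 − LOI 48.19).
Composition: Na2O 4.798%, SiO2 56.53%, ZrO2 11.77%, Al2O3 26.90%

All internal work holds exact precision at all times; in-progress results are shown rounded to four significant figures on the page — each reported figure takes just one rounding — the derived quantities are re-derived starting from the weights on 762.4 t of glass at full float precision (the totals, glass mass, the yield, LOI, four oxide percentages) as quoted within question or answer.
Delivered oxide masses:
  Na2O: 83.00·0.4407 = 36.58 t
  SiO2: 390.1·0.9949 + 132.8·0.3230 = 431.0 t
  ZrO2: 132.8·0.6760 = 89.77 t
  Al2O3: 390.1·0.003000 + 204.7·0.9960 = 205.1 t
LOI: 390.1·0.002100 + 132.8·0.001000 + 204.7·0.004000 + 83.00·0.5593 = 48.19 t
Glass mass = batch − LOI = 810.6 − 48.19 = 762.4 t (the oxide masses sum to this)
wt %: oxide over glass, times 100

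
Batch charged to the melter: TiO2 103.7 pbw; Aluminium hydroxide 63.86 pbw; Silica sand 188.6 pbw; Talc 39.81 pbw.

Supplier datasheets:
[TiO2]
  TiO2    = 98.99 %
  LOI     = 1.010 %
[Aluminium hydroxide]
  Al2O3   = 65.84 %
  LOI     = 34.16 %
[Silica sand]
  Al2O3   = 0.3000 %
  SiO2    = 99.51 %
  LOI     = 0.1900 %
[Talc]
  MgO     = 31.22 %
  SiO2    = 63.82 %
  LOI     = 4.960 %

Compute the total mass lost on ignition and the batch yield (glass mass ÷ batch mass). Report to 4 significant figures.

Intermediates appear with 4-significant-figure rounding across the worked steps. The whole derivation runs at exact precision through every step — each reported figure sees exactly one rounding. The derived quantities, including the yield, ignition loss, the four compositions, the totals, glass mass, are recomputed from the weighed amounts on 370.8 pbw of glass in full precision as they appear in either problem or answer.
Material-by-material LOI:
  TiO2: 103.7 × 0.01010 = 1.047 pbw
  Aluminium hydroxide: 63.86 × 0.3416 = 21.81 pbw
  Silica sand: 188.6 × 0.001900 = 0.3583 pbw
  Talc: 39.81 × 0.04960 = 1.975 pbw
Total LOI = 25.19 pbw
Glass = batch − LOI = 396.0 − 25.19 = 370.8 pbw

LOI loss = 25.19 pbw; glass = 370.8 pbw; yield = 93.64%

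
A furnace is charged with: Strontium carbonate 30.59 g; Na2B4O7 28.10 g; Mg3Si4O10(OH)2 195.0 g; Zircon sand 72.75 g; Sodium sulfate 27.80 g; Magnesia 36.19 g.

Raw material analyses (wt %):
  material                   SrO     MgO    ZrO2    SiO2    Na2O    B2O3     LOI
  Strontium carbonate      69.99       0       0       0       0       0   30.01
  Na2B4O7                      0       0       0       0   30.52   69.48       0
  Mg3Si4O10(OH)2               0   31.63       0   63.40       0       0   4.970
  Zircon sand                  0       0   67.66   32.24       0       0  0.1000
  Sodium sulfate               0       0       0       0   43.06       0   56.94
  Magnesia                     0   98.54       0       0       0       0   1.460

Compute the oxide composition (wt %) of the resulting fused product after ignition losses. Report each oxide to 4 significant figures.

Mid-chain values are shown rounded to 4 significant figures; every computation holds full float precision at each step. Every reported value undergoes a single rounding — derived quantities, which include the totals, the six compositions, ignition loss, the yield, glass mass, are computed in full precision, exactly as shown in the problem or the answer, from the weighed amounts at 355.1 g of glass.
Delivered oxide masses:
  SrO: 30.59·0.6999 = 21.41 g
  MgO: 195.0·0.3163 + 36.19·0.9854 = 97.34 g
  ZrO2: 72.75·0.6766 = 49.22 g
  SiO2: 195.0·0.6340 + 72.75·0.3224 = 147.1 g
  Na2O: 28.10·0.3052 + 27.80·0.4306 = 20.55 g
  B2O3: 28.10·0.6948 = 19.52 g
LOI: 30.59·0.3001 + 195.0·0.04970 + 72.75·0.001000 + 27.80·0.5694 + 36.19·0.01460 = 35.30 g
Glass = total batch minus LOI = 390.4 − 35.30 = 355.1 g (= Σ oxide masses)
oxide / glass × 100 gives the wt %

Glass mass = 355.1 g (batch 390.4 − LOI 35.30).
Composition: SrO 6.029%, MgO 27.41%, ZrO2 13.86%, SiO2 41.42%, Na2O 5.786%, B2O3 5.498%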